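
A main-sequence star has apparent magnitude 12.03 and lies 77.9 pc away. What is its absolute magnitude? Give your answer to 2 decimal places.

5 log₁₀(d/10 pc) = 5 log₁₀(77.90) − 5 = 4.458
M = m − 5 log₁₀(d/10) = 12.03 − 4.458 = 7.572

M ≈ 7.57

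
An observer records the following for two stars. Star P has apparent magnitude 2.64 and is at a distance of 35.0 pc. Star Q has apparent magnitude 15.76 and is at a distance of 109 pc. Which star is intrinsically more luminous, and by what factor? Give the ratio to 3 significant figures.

Star P is more luminous, by a factor of 18300.

Star P: M = m − 5 log₁₀ d + 5 = 2.64 − 5·1.5441 + 5 = -0.080
Star Q: M = m − 5 log₁₀ d + 5 = 15.76 − 5·2.0374 + 5 = 10.573
ΔM = M_P − M_Q = -0.080 − (10.573) = -10.653; smaller M is more luminous → Star P.
L ratio = 10^(0.4 |ΔM|) = 10^4.261 = 18250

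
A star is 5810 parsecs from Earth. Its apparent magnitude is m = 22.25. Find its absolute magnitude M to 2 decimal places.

M ≈ 8.43

5 log₁₀(d/10 pc) = 5 log₁₀(5810) − 5 = 13.821
M = m − 5 log₁₀(d/10) = 22.25 − 13.821 = 8.429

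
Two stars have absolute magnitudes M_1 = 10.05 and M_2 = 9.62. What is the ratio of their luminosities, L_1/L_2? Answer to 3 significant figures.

L_1/L_2 ≈ 0.673

ΔM = M_1 − M_2 = 0.43
L_1/L_2 = 10^(−0.4 ΔM) = 10^-0.172 = 0.6730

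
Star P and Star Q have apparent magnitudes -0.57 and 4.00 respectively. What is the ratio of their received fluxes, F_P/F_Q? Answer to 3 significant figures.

Δm = -0.57 − (4.00) = -4.57
Flux ratio = 10^(−0.4 Δm) = 10^(−0.4 × -4.57) = 10^1.828 = 67.30

F_P/F_Q ≈ 67.3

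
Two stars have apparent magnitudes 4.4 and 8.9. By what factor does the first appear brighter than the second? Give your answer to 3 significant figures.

Δm = 4.4 − (8.9) = -4.5
Flux ratio = 10^(−0.4 Δm) = 10^(−0.4 × -4.5) = 10^1.800 = 63.10

63.1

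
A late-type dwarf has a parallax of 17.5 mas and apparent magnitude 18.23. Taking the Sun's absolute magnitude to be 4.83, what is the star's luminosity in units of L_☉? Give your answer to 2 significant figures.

L/L_☉ ≈ 1.4×10^-4

d = 1/p = 1000/17.5 mas = 57.14 pc
M = m − 5 log₁₀ d + 5 = 18.23 − 5·1.7570 + 5 = 14.445
M − M_☉ = 14.445 − 4.83 = 9.615
L/L_☉ = 10^(−0.4 × 9.615) = 1.425×10^-4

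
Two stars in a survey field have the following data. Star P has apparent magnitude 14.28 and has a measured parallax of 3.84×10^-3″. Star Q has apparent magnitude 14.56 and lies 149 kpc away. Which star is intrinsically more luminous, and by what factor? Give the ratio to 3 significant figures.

Star Q is more luminous, by a factor of 253000.

Star P: d = 1/p = 1/3.84×10^-3″ = 260.4 pc
Star P: M = m − 5 log₁₀ d + 5 = 14.28 − 5·2.4157 + 5 = 7.202
Star Q: d = 149 kpc = 149000 pc
Star Q: M = m − 5 log₁₀ d + 5 = 14.56 − 5·5.1732 + 5 = -6.306
ΔM = M_P − M_Q = 7.202 − (-6.306) = 13.508; smaller M is more luminous → Star Q.
L ratio = 10^(0.4 |ΔM|) = 10^5.403 = 253000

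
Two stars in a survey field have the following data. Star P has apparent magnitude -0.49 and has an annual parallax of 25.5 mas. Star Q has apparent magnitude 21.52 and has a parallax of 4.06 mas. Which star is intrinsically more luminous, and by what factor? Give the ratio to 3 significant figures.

Star P: p = 25.5 mas = 0.0255″ → d = 1/p = 39.22 pc
Star P: M = m − 5 log₁₀ d + 5 = -0.49 − 5·1.5935 + 5 = -3.457
Star Q: p = 4.06 mas = 4.06×10^-3″ → d = 1/p = 246.3 pc
Star Q: M = m − 5 log₁₀ d + 5 = 21.52 − 5·2.3915 + 5 = 14.563
ΔM = M_P − M_Q = -3.457 − (14.563) = -18.020; smaller M is more luminous → Star P.
L ratio = 10^(0.4 |ΔM|) = 10^7.208 = 1.614×10^7

Star P is more luminous, by a factor of 1.61×10^7.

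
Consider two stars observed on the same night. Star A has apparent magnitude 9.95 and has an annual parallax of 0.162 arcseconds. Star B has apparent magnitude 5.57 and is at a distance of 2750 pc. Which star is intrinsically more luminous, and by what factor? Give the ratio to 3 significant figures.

Star A: d = 1/p = 1/0.162″ = 6.173 pc
Star A: M = m − 5 log₁₀ d + 5 = 9.95 − 5·0.7905 + 5 = 10.998
Star B: M = m − 5 log₁₀ d + 5 = 5.57 − 5·3.4393 + 5 = -6.627
ΔM = M_A − M_B = 10.998 − (-6.627) = 17.624; smaller M is more luminous → Star B.
L ratio = 10^(0.4 |ΔM|) = 10^7.050 = 1.121×10^7

Star B is more luminous, by a factor of 1.12×10^7.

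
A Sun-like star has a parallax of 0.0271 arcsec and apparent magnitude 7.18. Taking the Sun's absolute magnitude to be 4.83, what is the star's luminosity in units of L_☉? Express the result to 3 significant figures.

d = 1/p = 1/0.0271″ = 36.90 pc
M = m − 5 log₁₀ d + 5 = 7.18 − 5·1.5670 + 5 = 4.345
M − M_☉ = 4.345 − 4.83 = -0.485
L/L_☉ = 10^(−0.4 × -0.485) = 1.563

L/L_☉ ≈ 1.56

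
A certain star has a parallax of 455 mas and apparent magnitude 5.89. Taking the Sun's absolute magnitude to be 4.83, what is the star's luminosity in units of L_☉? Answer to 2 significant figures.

d = 1/p = 1000/455 mas = 2.198 pc
M = m − 5 log₁₀ d + 5 = 5.89 − 5·0.3420 + 5 = 9.180
M − M_☉ = 9.180 − 4.83 = 4.350
L/L_☉ = 10^(−0.4 × 4.350) = 0.01820

L/L_☉ ≈ 0.018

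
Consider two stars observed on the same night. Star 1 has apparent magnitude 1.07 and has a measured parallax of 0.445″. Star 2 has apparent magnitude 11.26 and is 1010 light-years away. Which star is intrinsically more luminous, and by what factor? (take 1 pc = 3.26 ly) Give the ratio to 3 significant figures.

Star 1: d = 1/p = 1/0.445″ = 2.247 pc
Star 1: M = m − 5 log₁₀ d + 5 = 1.07 − 5·0.3516 + 5 = 4.312
Star 2: d = 1010 ly / 3.26 = 309.8 pc
Star 2: M = m − 5 log₁₀ d + 5 = 11.26 − 5·2.4911 + 5 = 3.804
ΔM = M_1 − M_2 = 4.312 − (3.804) = 0.507; smaller M is more luminous → Star 2.
L ratio = 10^(0.4 |ΔM|) = 10^0.203 = 1.596

Star 2 is more luminous, by a factor of 1.60.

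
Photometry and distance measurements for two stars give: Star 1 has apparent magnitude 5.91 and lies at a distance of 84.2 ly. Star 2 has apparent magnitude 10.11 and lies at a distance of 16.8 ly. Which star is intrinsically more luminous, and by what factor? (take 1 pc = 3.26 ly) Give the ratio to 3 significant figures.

Star 1 is more luminous, by a factor of 1200.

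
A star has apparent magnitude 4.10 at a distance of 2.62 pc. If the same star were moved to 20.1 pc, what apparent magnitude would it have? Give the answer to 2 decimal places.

Flux ∝ 1/d², so Δm = 5 log₁₀(d₂/d₁) = 5 log₁₀(20.1/2.62) = 4.424
m₂ = m₁ + Δm = 4.10 + (4.424) = 8.524

m ≈ 8.52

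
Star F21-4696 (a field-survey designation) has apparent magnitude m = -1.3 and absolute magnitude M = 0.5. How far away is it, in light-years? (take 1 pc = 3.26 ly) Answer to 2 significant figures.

μ = m − M = -1.800
m − M = 5 log₁₀ d − 5
log₁₀ d = (m − M)/5 + 1 = 0.6400
d = 10^0.6400 = 4.365 pc
= 14.23 ly

d ≈ 14 ly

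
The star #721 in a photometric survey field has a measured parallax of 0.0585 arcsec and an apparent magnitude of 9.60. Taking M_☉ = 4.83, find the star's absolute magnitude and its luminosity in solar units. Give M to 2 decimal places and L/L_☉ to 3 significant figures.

M ≈ 8.44; L/L_☉ ≈ 0.0361

d = 1/p = 1/0.0585″ = 17.09 pc
M = m − 5 log₁₀ d + 5 = 9.60 − 5·1.2328 + 5 = 8.436
M − M_☉ = 8.436 − 4.83 = 3.606
L/L_☉ = 10^(−0.4 × 3.606) = 0.03612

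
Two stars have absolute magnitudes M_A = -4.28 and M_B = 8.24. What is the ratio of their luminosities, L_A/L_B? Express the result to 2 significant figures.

L_A/L_B ≈ 100000

ΔM = M_A − M_B = -12.52
L_A/L_B = 10^(−0.4 ΔM) = 10^5.008 = 101900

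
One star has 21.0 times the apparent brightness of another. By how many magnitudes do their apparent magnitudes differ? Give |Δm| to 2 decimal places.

|Δm| ≈ 3.31

Pogson: Δm = −2.5 log₁₀(ratio) = −2.5 log₁₀(21.0) = −2.5 × 1.3222 = -3.306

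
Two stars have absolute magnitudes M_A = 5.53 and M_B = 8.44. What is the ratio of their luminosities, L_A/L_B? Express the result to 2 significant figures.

L_A/L_B ≈ 15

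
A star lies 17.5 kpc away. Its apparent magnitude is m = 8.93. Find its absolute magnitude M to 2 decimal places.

d = 17.5 kpc = 17500 pc
5 log₁₀(d/10 pc) = 5 log₁₀(17500) − 5 = 16.215
M = m − 5 log₁₀(d/10) = 8.93 − 16.215 = -7.285

M ≈ -7.29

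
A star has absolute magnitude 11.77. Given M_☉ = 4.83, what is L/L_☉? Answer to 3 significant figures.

M − M_☉ = 11.77 − 4.83 = 6.940
L/L_☉ = 10^(−0.4 (M − M_☉)) = 10^-2.776 = 1.675×10^-3

L/L_☉ ≈ 1.67×10^-3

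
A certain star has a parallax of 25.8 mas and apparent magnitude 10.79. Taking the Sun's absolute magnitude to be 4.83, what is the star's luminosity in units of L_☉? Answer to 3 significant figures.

d = 1/p = 1000/25.8 mas = 38.76 pc
M = m − 5 log₁₀ d + 5 = 10.79 − 5·1.5884 + 5 = 7.848
M − M_☉ = 7.848 − 4.83 = 3.018
L/L_☉ = 10^(−0.4 × 3.018) = 0.06205

L/L_☉ ≈ 0.0621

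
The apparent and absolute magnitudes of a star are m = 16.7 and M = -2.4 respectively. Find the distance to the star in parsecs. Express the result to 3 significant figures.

d ≈ 66100 pc

μ = m − M = 19.100
m − M = 5 log₁₀ d − 5
log₁₀ d = (m − M)/5 + 1 = 4.8200
d = 10^4.8200 = 66070 pc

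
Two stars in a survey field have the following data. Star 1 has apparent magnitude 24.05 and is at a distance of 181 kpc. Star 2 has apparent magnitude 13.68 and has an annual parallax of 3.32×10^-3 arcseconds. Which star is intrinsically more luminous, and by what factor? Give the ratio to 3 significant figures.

Star 1: d = 181 kpc = 181000 pc
Star 1: M = m − 5 log₁₀ d + 5 = 24.05 − 5·5.2577 + 5 = 2.762
Star 2: d = 1/p = 1/3.32×10^-3″ = 301.2 pc
Star 2: M = m − 5 log₁₀ d + 5 = 13.68 − 5·2.4789 + 5 = 6.286
ΔM = M_1 − M_2 = 2.762 − (6.286) = -3.524; smaller M is more luminous → Star 1.
L ratio = 10^(0.4 |ΔM|) = 10^1.410 = 25.68

Star 1 is more luminous, by a factor of 25.7.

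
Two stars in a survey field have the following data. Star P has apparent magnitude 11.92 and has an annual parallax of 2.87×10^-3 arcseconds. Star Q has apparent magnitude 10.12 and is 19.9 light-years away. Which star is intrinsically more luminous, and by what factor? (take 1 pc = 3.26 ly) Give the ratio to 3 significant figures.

Star P is more luminous, by a factor of 621.

Star P: d = 1/p = 1/2.87×10^-3″ = 348.4 pc
Star P: M = m − 5 log₁₀ d + 5 = 11.92 − 5·2.5421 + 5 = 4.209
Star Q: d = 19.9 ly / 3.26 = 6.104 pc
Star Q: M = m − 5 log₁₀ d + 5 = 10.12 − 5·0.7856 + 5 = 11.192
ΔM = M_P − M_Q = 4.209 − (11.192) = -6.982; smaller M is more luminous → Star P.
L ratio = 10^(0.4 |ΔM|) = 10^2.793 = 620.8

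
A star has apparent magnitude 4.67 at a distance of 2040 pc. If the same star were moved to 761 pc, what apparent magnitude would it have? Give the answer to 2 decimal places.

m ≈ 2.53

Flux ∝ 1/d², so Δm = 5 log₁₀(d₂/d₁) = 5 log₁₀(761/2040) = -2.141
m₂ = m₁ + Δm = 4.67 + (-2.141) = 2.529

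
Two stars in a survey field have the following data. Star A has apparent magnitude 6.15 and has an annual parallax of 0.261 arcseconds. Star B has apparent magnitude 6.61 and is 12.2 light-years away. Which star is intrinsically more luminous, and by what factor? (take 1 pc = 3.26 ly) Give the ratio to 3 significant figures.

Star A is more luminous, by a factor of 1.60.

Star A: d = 1/p = 1/0.261″ = 3.831 pc
Star A: M = m − 5 log₁₀ d + 5 = 6.15 − 5·0.5834 + 5 = 8.233
Star B: d = 12.2 ly / 3.26 = 3.742 pc
Star B: M = m − 5 log₁₀ d + 5 = 6.61 − 5·0.5731 + 5 = 8.744
ΔM = M_A − M_B = 8.233 − (8.744) = -0.511; smaller M is more luminous → Star A.
L ratio = 10^(0.4 |ΔM|) = 10^0.204 = 1.601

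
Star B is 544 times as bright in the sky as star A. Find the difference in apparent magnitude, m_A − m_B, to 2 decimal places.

Pogson: Δm = −2.5 log₁₀(ratio) = −2.5 log₁₀(544) = −2.5 × 2.7356 = -6.839
Star B is brighter so has the smaller magnitude: m_A − m_B is positive.

m_A − m_B ≈ 6.84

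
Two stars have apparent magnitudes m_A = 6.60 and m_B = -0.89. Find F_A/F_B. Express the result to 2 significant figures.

Magnitude difference = 7.49
Flux ratio = 10^(−0.4 Δm) = 10^(−0.4 × 7.49) = 10^-2.996 = 1.009×10^-3

F_A/F_B ≈ 1.0×10^-3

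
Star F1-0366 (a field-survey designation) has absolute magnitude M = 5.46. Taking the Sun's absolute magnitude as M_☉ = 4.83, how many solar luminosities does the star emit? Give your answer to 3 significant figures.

L/L_☉ ≈ 0.560

M − M_☉ = 5.46 − 4.83 = 0.630
L/L_☉ = 10^(−0.4 (M − M_☉)) = 10^-0.252 = 0.5598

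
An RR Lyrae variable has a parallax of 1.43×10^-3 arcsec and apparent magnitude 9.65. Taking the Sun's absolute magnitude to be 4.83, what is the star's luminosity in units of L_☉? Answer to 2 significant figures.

L/L_☉ ≈ 58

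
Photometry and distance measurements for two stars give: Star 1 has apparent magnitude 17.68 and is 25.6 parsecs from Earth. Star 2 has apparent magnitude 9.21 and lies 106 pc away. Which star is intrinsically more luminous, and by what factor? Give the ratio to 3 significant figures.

Star 2 is more luminous, by a factor of 41900.

Star 1: M = m − 5 log₁₀ d + 5 = 17.68 − 5·1.4082 + 5 = 15.639
Star 2: M = m − 5 log₁₀ d + 5 = 9.21 − 5·2.0253 + 5 = 4.083
ΔM = M_1 − M_2 = 15.639 − (4.083) = 11.555; smaller M is more luminous → Star 2.
L ratio = 10^(0.4 |ΔM|) = 10^4.622 = 41890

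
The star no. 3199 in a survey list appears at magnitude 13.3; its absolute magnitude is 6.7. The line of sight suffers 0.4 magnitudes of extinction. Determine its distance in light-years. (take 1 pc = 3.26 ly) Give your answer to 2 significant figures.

m − M = 5 log₁₀(d/10 pc) + A  ⇒  13.3 − (6.7) − 0.4 = 5 log₁₀(d/10)
6.200 = 5 log₁₀(d/10)
log₁₀ d = (m − M − A)/5 + 1 = 2.2400
d = 10^2.2400 = 173.8 pc
= 566.5 ly

d ≈ 570 ly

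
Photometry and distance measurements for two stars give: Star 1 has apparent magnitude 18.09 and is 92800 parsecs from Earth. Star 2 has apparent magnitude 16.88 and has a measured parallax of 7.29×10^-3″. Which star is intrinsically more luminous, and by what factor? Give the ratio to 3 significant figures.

Star 1: M = m − 5 log₁₀ d + 5 = 18.09 − 5·4.9675 + 5 = -1.748
Star 2: d = 1/p = 1/7.29×10^-3″ = 137.2 pc
Star 2: M = m − 5 log₁₀ d + 5 = 16.88 − 5·2.1373 + 5 = 11.194
ΔM = M_1 − M_2 = -1.748 − (11.194) = -12.941; smaller M is more luminous → Star 1.
L ratio = 10^(0.4 |ΔM|) = 10^5.177 = 150200

Star 1 is more luminous, by a factor of 150000.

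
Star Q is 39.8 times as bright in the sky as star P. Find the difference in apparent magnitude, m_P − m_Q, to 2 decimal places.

m_P − m_Q ≈ 4.00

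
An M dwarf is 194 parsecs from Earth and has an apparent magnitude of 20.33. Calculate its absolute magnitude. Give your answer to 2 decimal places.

M ≈ 13.89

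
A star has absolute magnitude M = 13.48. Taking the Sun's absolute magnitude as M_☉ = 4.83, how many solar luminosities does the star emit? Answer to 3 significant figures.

L/L_☉ ≈ 3.47×10^-4

M − M_☉ = 13.48 − 4.83 = 8.650
L/L_☉ = 10^(−0.4 (M − M_☉)) = 10^-3.460 = 3.467×10^-4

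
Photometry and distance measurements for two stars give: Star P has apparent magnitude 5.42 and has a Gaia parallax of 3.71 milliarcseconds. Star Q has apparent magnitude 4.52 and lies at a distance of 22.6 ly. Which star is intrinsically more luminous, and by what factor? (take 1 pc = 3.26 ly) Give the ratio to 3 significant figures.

Star P is more luminous, by a factor of 660.

Star P: p = 3.71 mas = 3.71×10^-3″ → d = 1/p = 269.5 pc
Star P: M = m − 5 log₁₀ d + 5 = 5.42 − 5·2.4306 + 5 = -1.733
Star Q: d = 22.6 ly / 3.26 = 6.933 pc
Star Q: M = m − 5 log₁₀ d + 5 = 4.52 − 5·0.8409 + 5 = 5.316
ΔM = M_P − M_Q = -1.733 − (5.316) = -7.049; smaller M is more luminous → Star P.
L ratio = 10^(0.4 |ΔM|) = 10^2.819 = 659.9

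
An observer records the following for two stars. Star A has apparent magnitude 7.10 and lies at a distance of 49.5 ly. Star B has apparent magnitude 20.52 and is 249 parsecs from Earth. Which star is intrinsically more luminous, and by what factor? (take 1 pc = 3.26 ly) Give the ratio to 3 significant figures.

Star A is more luminous, by a factor of 868.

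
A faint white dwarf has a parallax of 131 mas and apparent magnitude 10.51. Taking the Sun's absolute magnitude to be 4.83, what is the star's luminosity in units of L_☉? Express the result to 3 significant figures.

d = 1/p = 1000/131 mas = 7.634 pc
M = m − 5 log₁₀ d + 5 = 10.51 − 5·0.8827 + 5 = 11.096
M − M_☉ = 11.096 − 4.83 = 6.266
L/L_☉ = 10^(−0.4 × 6.266) = 3.115×10^-3

L/L_☉ ≈ 3.11×10^-3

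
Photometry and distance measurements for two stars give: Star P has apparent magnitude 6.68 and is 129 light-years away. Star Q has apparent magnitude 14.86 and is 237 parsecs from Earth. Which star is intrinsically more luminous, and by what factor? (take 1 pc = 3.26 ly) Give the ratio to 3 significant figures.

Star P is more luminous, by a factor of 52.1.

Star P: d = 129 ly / 3.26 = 39.57 pc
Star P: M = m − 5 log₁₀ d + 5 = 6.68 − 5·1.5974 + 5 = 3.693
Star Q: M = m − 5 log₁₀ d + 5 = 14.86 − 5·2.3747 + 5 = 7.986
ΔM = M_P − M_Q = 3.693 − (7.986) = -4.293; smaller M is more luminous → Star P.
L ratio = 10^(0.4 |ΔM|) = 10^1.717 = 52.15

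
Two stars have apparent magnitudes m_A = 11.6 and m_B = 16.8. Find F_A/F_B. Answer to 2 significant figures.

Magnitude difference = -5.2
Flux ratio = 10^(−0.4 Δm) = 10^(−0.4 × -5.2) = 10^2.080 = 120.2

F_A/F_B ≈ 120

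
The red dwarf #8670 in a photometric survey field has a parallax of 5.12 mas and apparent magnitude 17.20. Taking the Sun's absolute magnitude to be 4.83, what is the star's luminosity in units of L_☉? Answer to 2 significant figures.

d = 1/p = 1000/5.12 mas = 195.3 pc
M = m − 5 log₁₀ d + 5 = 17.20 − 5·2.2907 + 5 = 10.746
M − M_☉ = 10.746 − 4.83 = 5.916
L/L_☉ = 10^(−0.4 × 5.916) = 4.300×10^-3

L/L_☉ ≈ 4.3×10^-3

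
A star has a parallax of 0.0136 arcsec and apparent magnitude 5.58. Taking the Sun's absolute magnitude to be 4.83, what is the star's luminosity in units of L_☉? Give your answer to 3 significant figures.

d = 1/p = 1/0.0136″ = 73.53 pc
M = m − 5 log₁₀ d + 5 = 5.58 − 5·1.8665 + 5 = 1.248
M − M_☉ = 1.248 − 4.83 = -3.582
L/L_☉ = 10^(−0.4 × -3.582) = 27.10

L/L_☉ ≈ 27.1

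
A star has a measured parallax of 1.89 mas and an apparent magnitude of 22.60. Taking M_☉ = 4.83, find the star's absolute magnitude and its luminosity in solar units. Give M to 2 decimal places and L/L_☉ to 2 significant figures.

d = 1/p = 1000/1.89 mas = 529.1 pc
M = m − 5 log₁₀ d + 5 = 22.60 − 5·2.7235 + 5 = 13.982
M − M_☉ = 13.982 − 4.83 = 9.152
L/L_☉ = 10^(−0.4 × 9.152) = 2.183×10^-4

M ≈ 13.98; L/L_☉ ≈ 2.2×10^-4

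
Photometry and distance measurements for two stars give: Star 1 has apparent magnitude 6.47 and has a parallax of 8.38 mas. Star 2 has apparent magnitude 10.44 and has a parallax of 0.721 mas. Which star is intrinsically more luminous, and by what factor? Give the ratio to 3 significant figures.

Star 1: p = 8.38 mas = 8.38×10^-3″ → d = 1/p = 119.3 pc
Star 1: M = m − 5 log₁₀ d + 5 = 6.47 − 5·2.0768 + 5 = 1.086
Star 2: p = 0.721 mas = 7.21×10^-4″ → d = 1/p = 1387 pc
Star 2: M = m − 5 log₁₀ d + 5 = 10.44 − 5·3.1421 + 5 = -0.270
ΔM = M_1 − M_2 = 1.086 − (-0.270) = 1.357; smaller M is more luminous → Star 2.
L ratio = 10^(0.4 |ΔM|) = 10^0.543 = 3.488

Star 2 is more luminous, by a factor of 3.49.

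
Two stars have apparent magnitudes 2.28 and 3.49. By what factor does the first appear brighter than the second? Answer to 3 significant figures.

3.05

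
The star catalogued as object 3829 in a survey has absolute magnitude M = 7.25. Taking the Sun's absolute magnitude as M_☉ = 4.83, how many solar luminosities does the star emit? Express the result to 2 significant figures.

M − M_☉ = 7.25 − 4.83 = 2.420
L/L_☉ = 10^(−0.4 (M − M_☉)) = 10^-0.968 = 0.1076

L/L_☉ ≈ 0.11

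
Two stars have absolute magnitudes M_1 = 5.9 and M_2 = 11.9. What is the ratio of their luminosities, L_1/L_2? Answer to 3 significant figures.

L_1/L_2 ≈ 251

ΔM = M_1 − M_2 = -6.0
L_1/L_2 = 10^(−0.4 ΔM) = 10^2.400 = 251.2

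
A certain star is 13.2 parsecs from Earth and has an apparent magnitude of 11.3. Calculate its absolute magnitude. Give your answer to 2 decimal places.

M ≈ 10.70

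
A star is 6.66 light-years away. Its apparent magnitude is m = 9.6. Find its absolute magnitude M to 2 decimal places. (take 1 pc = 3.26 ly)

M ≈ 13.05

d = 6.66 ly / 3.26 = 2.043 pc
5 log₁₀(d/10 pc) = 5 log₁₀(2.043) − 5 = -3.449
M = m − 5 log₁₀(d/10) = 9.6 + 3.449 = 13.049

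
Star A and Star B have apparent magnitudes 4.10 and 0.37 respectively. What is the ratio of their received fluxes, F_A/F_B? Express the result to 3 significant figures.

F_A/F_B ≈ 0.0322

Δm = 4.10 − (0.37) = 3.73
Flux ratio = 10^(−0.4 Δm) = 10^(−0.4 × 3.73) = 10^-1.492 = 0.03221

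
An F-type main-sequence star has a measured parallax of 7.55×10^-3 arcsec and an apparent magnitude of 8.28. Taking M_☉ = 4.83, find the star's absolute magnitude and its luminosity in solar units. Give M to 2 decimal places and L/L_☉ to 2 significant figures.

d = 1/p = 1/7.55×10^-3″ = 132.5 pc
M = m − 5 log₁₀ d + 5 = 8.28 − 5·2.1221 + 5 = 2.670
M − M_☉ = 2.670 − 4.83 = -2.160
L/L_☉ = 10^(−0.4 × -2.160) = 7.313

M ≈ 2.67; L/L_☉ ≈ 7.3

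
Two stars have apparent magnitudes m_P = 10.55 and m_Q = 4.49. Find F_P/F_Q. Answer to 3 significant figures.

F_P/F_Q ≈ 3.77×10^-3

Δm = 10.55 − (4.49) = 6.06
Flux ratio = 10^(−0.4 Δm) = 10^(−0.4 × 6.06) = 10^-2.424 = 3.767×10^-3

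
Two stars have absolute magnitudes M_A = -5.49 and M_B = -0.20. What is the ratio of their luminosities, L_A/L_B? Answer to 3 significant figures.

ΔM = M_A − M_B = -5.29
L_A/L_B = 10^(−0.4 ΔM) = 10^2.116 = 130.6

L_A/L_B ≈ 131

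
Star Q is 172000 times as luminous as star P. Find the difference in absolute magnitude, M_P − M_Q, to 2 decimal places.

Pogson: ΔM = −2.5 log₁₀(ratio) = −2.5 log₁₀(172000) = −2.5 × 5.2355 = -13.089
Star Q is brighter so has the smaller magnitude: M_P − M_Q is positive.

M_P − M_Q ≈ 13.09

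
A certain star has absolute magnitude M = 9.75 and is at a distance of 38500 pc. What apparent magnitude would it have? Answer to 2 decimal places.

m = M + 5 log₁₀ d − 5 = 9.75 + 5·4.5855 − 5 = 27.677

m ≈ 27.68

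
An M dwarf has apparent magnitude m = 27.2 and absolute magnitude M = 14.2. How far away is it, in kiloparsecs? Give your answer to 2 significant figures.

d ≈ 4.0 kpc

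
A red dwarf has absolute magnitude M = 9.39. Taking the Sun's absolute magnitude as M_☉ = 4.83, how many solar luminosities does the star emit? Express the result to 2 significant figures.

L/L_☉ ≈ 0.015

M − M_☉ = 9.39 − 4.83 = 4.560
L/L_☉ = 10^(−0.4 (M − M_☉)) = 10^-1.824 = 0.01500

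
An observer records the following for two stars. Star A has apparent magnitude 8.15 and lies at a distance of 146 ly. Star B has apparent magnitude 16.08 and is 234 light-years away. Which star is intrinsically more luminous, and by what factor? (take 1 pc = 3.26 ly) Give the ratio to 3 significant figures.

Star A is more luminous, by a factor of 578.

Star A: d = 146 ly / 3.26 = 44.79 pc
Star A: M = m − 5 log₁₀ d + 5 = 8.15 − 5·1.6511 + 5 = 4.894
Star B: d = 234 ly / 3.26 = 71.78 pc
Star B: M = m − 5 log₁₀ d + 5 = 16.08 − 5·1.8560 + 5 = 11.800
ΔM = M_A − M_B = 4.894 − (11.800) = -6.906; smaller M is more luminous → Star A.
L ratio = 10^(0.4 |ΔM|) = 10^2.762 = 578.5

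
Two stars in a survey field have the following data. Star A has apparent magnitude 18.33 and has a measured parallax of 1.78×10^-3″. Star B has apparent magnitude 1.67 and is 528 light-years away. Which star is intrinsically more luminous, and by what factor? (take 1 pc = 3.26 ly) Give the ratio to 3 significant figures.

Star B is more luminous, by a factor of 383000.

Star A: d = 1/p = 1/1.78×10^-3″ = 561.8 pc
Star A: M = m − 5 log₁₀ d + 5 = 18.33 − 5·2.7496 + 5 = 9.582
Star B: d = 528 ly / 3.26 = 162.0 pc
Star B: M = m − 5 log₁₀ d + 5 = 1.67 − 5·2.2094 + 5 = -4.377
ΔM = M_A − M_B = 9.582 − (-4.377) = 13.959; smaller M is more luminous → Star B.
L ratio = 10^(0.4 |ΔM|) = 10^5.584 = 383400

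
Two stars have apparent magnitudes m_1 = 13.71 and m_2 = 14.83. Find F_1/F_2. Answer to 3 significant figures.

F_1/F_2 ≈ 2.81

Δm = 13.71 − (14.83) = -1.12
Flux ratio = 10^(−0.4 Δm) = 10^(−0.4 × -1.12) = 10^0.448 = 2.805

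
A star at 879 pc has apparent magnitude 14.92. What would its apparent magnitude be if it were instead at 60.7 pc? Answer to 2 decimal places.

m ≈ 9.12

Flux ∝ 1/d², so Δm = 5 log₁₀(d₂/d₁) = 5 log₁₀(60.7/879) = -5.804
m₂ = m₁ + Δm = 14.92 + (-5.804) = 9.116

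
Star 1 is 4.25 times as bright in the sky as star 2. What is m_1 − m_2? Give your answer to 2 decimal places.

Pogson: Δm = −2.5 log₁₀(ratio) = −2.5 log₁₀(4.25) = −2.5 × 0.6284 = -1.571
Star 1 is brighter, so it has the smaller magnitude: the difference is negative.

m_1 − m_2 ≈ -1.57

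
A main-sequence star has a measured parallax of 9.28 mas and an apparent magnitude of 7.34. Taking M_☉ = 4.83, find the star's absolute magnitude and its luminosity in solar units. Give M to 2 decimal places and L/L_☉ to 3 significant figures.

d = 1/p = 1000/9.28 mas = 107.8 pc
M = m − 5 log₁₀ d + 5 = 7.34 − 5·2.0325 + 5 = 2.178
M − M_☉ = 2.178 − 4.83 = -2.652
L/L_☉ = 10^(−0.4 × -2.652) = 11.51

M ≈ 2.18; L/L_☉ ≈ 11.5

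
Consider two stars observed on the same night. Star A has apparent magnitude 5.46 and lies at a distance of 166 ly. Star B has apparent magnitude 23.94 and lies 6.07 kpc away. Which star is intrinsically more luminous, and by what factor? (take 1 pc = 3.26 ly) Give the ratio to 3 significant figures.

Star A is more luminous, by a factor of 1740.

Star A: d = 166 ly / 3.26 = 50.92 pc
Star A: M = m − 5 log₁₀ d + 5 = 5.46 − 5·1.7069 + 5 = 1.926
Star B: d = 6.07 kpc = 6070 pc
Star B: M = m − 5 log₁₀ d + 5 = 23.94 − 5·3.7832 + 5 = 10.024
ΔM = M_A − M_B = 1.926 − (10.024) = -8.099; smaller M is more luminous → Star A.
L ratio = 10^(0.4 |ΔM|) = 10^3.239 = 1735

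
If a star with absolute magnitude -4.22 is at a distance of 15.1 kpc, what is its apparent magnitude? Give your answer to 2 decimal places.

m ≈ 11.67

d = 15.1 kpc = 15100 pc
m = M + 5 log₁₀ d − 5 = -4.22 + 5·4.1790 − 5 = 11.675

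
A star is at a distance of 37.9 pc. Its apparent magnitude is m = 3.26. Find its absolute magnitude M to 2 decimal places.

M ≈ 0.37

5 log₁₀(d/10 pc) = 5 log₁₀(37.90) − 5 = 2.893
M = m − 5 log₁₀(d/10) = 3.26 − 2.893 = 0.367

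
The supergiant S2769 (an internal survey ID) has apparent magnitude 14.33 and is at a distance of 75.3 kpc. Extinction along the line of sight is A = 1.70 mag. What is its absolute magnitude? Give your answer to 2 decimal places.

M ≈ -6.75

d = 75.3 kpc = 75300 pc
5 log₁₀(d/10 pc) = 5 log₁₀(75300) − 5 = 19.384
M = m − 5 log₁₀(d/10) − A = 14.33 − 19.384 − 1.70 = -6.754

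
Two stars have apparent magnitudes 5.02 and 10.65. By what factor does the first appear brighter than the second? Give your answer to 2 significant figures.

180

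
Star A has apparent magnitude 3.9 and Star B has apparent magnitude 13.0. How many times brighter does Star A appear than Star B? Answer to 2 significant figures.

Δm = 3.9 − (13.0) = -9.1
Flux ratio = 10^(−0.4 Δm) = 10^(−0.4 × -9.1) = 10^3.640 = 4365

4400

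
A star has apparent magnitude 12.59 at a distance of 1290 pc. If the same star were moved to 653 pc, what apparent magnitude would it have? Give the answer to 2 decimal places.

m ≈ 11.11

Flux ∝ 1/d², so Δm = 5 log₁₀(d₂/d₁) = 5 log₁₀(653/1290) = -1.478
m₂ = m₁ + Δm = 12.59 + (-1.478) = 11.112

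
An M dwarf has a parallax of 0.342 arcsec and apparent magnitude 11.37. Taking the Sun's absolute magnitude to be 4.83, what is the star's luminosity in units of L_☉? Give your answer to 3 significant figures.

L/L_☉ ≈ 2.07×10^-4

d = 1/p = 1/0.342″ = 2.924 pc
M = m − 5 log₁₀ d + 5 = 11.37 − 5·0.4660 + 5 = 14.040
M − M_☉ = 14.040 − 4.83 = 9.210
L/L_☉ = 10^(−0.4 × 9.210) = 2.070×10^-4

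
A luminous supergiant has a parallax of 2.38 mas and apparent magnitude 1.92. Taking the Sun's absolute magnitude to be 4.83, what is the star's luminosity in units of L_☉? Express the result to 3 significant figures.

L/L_☉ ≈ 25800

d = 1/p = 1000/2.38 mas = 420.2 pc
M = m − 5 log₁₀ d + 5 = 1.92 − 5·2.6234 + 5 = -6.197
M − M_☉ = -6.197 − 4.83 = -11.027
L/L_☉ = 10^(−0.4 × -11.027) = 25750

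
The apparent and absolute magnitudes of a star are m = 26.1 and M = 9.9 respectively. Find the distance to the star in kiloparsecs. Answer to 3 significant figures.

μ = m − M = 16.200
m − M = 5 log₁₀ d − 5
log₁₀ d = (m − M)/5 + 1 = 4.2400
d = 10^4.2400 = 17380 pc
= 17.38 kpc

d ≈ 17.4 kpc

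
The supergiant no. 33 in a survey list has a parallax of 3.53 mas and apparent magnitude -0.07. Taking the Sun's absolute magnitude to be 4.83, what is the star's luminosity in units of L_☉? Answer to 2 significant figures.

d = 1/p = 1000/3.53 mas = 283.3 pc
M = m − 5 log₁₀ d + 5 = -0.07 − 5·2.4522 + 5 = -7.331
M − M_☉ = -7.331 − 4.83 = -12.161
L/L_☉ = 10^(−0.4 × -12.161) = 73190

L/L_☉ ≈ 73000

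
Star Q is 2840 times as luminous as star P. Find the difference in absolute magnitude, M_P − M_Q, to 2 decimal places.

M_P − M_Q ≈ 8.63

Pogson: ΔM = −2.5 log₁₀(ratio) = −2.5 log₁₀(2840) = −2.5 × 3.4533 = -8.633
Star Q is brighter so has the smaller magnitude: M_P − M_Q is positive.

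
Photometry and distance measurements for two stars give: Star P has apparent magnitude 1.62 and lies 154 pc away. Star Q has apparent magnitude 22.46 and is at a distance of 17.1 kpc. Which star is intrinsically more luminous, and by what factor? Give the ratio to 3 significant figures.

Star P is more luminous, by a factor of 17600.

Star P: M = m − 5 log₁₀ d + 5 = 1.62 − 5·2.1875 + 5 = -4.318
Star Q: d = 17.1 kpc = 17100 pc
Star Q: M = m − 5 log₁₀ d + 5 = 22.46 − 5·4.2330 + 5 = 6.295
ΔM = M_P − M_Q = -4.318 − (6.295) = -10.613; smaller M is more luminous → Star P.
L ratio = 10^(0.4 |ΔM|) = 10^4.245 = 17580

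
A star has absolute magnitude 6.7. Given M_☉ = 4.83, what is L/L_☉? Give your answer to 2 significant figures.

L/L_☉ ≈ 0.18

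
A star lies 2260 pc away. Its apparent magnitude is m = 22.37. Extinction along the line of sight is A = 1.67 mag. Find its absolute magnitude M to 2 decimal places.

M ≈ 8.93

5 log₁₀(d/10 pc) = 5 log₁₀(2260) − 5 = 11.771
M = m − 5 log₁₀(d/10) − A = 22.37 − 11.771 − 1.67 = 8.929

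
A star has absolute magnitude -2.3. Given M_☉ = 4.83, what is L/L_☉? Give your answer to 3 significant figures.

M − M_☉ = -2.3 − 4.83 = -7.130
L/L_☉ = 10^(−0.4 (M − M_☉)) = 10^2.852 = 711.2

L/L_☉ ≈ 711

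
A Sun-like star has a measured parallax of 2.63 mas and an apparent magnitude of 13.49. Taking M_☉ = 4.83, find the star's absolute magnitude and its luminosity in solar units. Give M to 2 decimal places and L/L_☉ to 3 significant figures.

d = 1/p = 1000/2.63 mas = 380.2 pc
M = m − 5 log₁₀ d + 5 = 13.49 − 5·2.5800 + 5 = 5.590
M − M_☉ = 5.590 − 4.83 = 0.760
L/L_☉ = 10^(−0.4 × 0.760) = 0.4967

M ≈ 5.59; L/L_☉ ≈ 0.497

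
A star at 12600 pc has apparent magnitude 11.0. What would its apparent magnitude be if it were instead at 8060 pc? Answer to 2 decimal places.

m ≈ 10.03

Flux ∝ 1/d², so Δm = 5 log₁₀(d₂/d₁) = 5 log₁₀(8060/12600) = -0.970
m₂ = m₁ + Δm = 11.0 + (-0.970) = 10.030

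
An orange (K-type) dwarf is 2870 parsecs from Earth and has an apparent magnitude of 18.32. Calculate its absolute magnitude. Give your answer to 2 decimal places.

M ≈ 6.03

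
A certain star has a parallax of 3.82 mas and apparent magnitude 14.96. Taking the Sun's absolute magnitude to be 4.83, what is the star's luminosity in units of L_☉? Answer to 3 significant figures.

L/L_☉ ≈ 0.0608

d = 1/p = 1000/3.82 mas = 261.8 pc
M = m − 5 log₁₀ d + 5 = 14.96 − 5·2.4179 + 5 = 7.870
M − M_☉ = 7.870 − 4.83 = 3.040
L/L_☉ = 10^(−0.4 × 3.040) = 0.06080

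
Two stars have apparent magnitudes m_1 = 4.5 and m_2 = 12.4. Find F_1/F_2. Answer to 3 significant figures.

F_1/F_2 ≈ 1450

Magnitude difference = -7.9
Flux ratio = 10^(−0.4 Δm) = 10^(−0.4 × -7.9) = 10^3.160 = 1445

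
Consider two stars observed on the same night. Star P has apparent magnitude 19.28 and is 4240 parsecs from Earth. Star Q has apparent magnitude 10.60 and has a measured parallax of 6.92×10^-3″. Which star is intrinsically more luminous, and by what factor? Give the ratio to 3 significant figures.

Star P: M = m − 5 log₁₀ d + 5 = 19.28 − 5·3.6274 + 5 = 6.143
Star Q: d = 1/p = 1/6.92×10^-3″ = 144.5 pc
Star Q: M = m − 5 log₁₀ d + 5 = 10.60 − 5·2.1599 + 5 = 4.801
ΔM = M_P − M_Q = 6.143 − (4.801) = 1.343; smaller M is more luminous → Star Q.
L ratio = 10^(0.4 |ΔM|) = 10^0.537 = 3.444

Star Q is more luminous, by a factor of 3.44.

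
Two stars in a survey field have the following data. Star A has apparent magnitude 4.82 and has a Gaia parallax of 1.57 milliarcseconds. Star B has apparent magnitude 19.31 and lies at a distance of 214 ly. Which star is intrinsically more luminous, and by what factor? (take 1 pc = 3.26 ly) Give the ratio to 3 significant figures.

Star A: p = 1.57 mas = 1.57×10^-3″ → d = 1/p = 636.9 pc
Star A: M = m − 5 log₁₀ d + 5 = 4.82 − 5·2.8041 + 5 = -4.201
Star B: d = 214 ly / 3.26 = 65.64 pc
Star B: M = m − 5 log₁₀ d + 5 = 19.31 − 5·1.8172 + 5 = 15.224
ΔM = M_A − M_B = -4.201 − (15.224) = -19.425; smaller M is more luminous → Star A.
L ratio = 10^(0.4 |ΔM|) = 10^7.770 = 5.886×10^7

Star A is more luminous, by a factor of 5.89×10^7.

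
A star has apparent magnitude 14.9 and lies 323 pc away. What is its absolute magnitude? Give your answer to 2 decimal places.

5 log₁₀(d/10 pc) = 5 log₁₀(323.0) − 5 = 7.546
M = m − 5 log₁₀(d/10) = 14.9 − 7.546 = 7.354

M ≈ 7.35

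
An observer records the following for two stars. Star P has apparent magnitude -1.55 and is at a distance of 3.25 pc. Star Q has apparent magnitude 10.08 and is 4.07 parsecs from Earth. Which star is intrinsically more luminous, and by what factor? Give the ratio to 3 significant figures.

Star P: M = m − 5 log₁₀ d + 5 = -1.55 − 5·0.5119 + 5 = 0.891
Star Q: M = m − 5 log₁₀ d + 5 = 10.08 − 5·0.6096 + 5 = 12.032
ΔM = M_P − M_Q = 0.891 − (12.032) = -11.141; smaller M is more luminous → Star P.
L ratio = 10^(0.4 |ΔM|) = 10^4.457 = 28610

Star P is more luminous, by a factor of 28600.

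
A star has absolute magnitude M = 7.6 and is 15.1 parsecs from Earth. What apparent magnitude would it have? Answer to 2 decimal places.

m ≈ 8.49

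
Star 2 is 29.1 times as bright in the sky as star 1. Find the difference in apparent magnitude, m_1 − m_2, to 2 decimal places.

Pogson: Δm = −2.5 log₁₀(ratio) = −2.5 log₁₀(29.1) = −2.5 × 1.4639 = -3.660
Star 2 is brighter so has the smaller magnitude: m_1 − m_2 is positive.

m_1 − m_2 ≈ 3.66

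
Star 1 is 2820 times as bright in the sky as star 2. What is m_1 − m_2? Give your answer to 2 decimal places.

m_1 − m_2 ≈ -8.63

Pogson: Δm = −2.5 log₁₀(ratio) = −2.5 log₁₀(2820) = −2.5 × 3.4502 = -8.626
Star 1 is brighter, so it has the smaller magnitude: the difference is negative.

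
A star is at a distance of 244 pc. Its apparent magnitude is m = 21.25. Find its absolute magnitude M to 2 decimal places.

M ≈ 14.31

5 log₁₀(d/10 pc) = 5 log₁₀(244.0) − 5 = 6.937
M = m − 5 log₁₀(d/10) = 21.25 − 6.937 = 14.313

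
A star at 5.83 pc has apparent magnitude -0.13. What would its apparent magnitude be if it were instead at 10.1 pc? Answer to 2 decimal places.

m ≈ 1.06

Flux ∝ 1/d², so Δm = 5 log₁₀(d₂/d₁) = 5 log₁₀(10.1/5.83) = 1.193
m₂ = m₁ + Δm = -0.13 + (1.193) = 1.063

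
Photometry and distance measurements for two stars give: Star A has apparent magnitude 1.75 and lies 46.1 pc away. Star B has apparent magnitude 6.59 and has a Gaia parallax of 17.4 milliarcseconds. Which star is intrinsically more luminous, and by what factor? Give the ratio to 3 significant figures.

Star A is more luminous, by a factor of 55.5.

Star A: M = m − 5 log₁₀ d + 5 = 1.75 − 5·1.6637 + 5 = -1.569
Star B: p = 17.4 mas = 0.0174″ → d = 1/p = 57.47 pc
Star B: M = m − 5 log₁₀ d + 5 = 6.59 − 5·1.7595 + 5 = 2.793
ΔM = M_A − M_B = -1.569 − (2.793) = -4.361; smaller M is more luminous → Star A.
L ratio = 10^(0.4 |ΔM|) = 10^1.745 = 55.53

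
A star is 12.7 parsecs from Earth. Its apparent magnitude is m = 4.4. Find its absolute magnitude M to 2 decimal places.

M ≈ 3.88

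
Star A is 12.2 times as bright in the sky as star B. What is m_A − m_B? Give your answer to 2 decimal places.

Pogson: Δm = −2.5 log₁₀(ratio) = −2.5 log₁₀(12.2) = −2.5 × 1.0864 = -2.716
Star A is brighter, so it has the smaller magnitude: the difference is negative.

m_A − m_B ≈ -2.72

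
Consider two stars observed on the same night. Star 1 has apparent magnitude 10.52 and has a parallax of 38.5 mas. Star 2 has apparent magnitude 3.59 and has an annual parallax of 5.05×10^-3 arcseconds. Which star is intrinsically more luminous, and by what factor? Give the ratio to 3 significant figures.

Star 2 is more luminous, by a factor of 34400.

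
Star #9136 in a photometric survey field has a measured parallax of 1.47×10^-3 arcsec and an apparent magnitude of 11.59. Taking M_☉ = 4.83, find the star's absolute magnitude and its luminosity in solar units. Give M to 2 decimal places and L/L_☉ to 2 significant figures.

d = 1/p = 1/1.47×10^-3″ = 680.3 pc
M = m − 5 log₁₀ d + 5 = 11.59 − 5·2.8327 + 5 = 2.427
M − M_☉ = 2.427 − 4.83 = -2.403
L/L_☉ = 10^(−0.4 × -2.403) = 9.149

M ≈ 2.43; L/L_☉ ≈ 9.1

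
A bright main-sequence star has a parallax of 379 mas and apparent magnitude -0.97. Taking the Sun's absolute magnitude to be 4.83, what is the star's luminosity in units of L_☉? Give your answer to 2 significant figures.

L/L_☉ ≈ 15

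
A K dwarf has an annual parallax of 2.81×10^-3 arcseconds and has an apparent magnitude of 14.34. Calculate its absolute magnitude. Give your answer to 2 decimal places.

d = 1/p = 1/2.81×10^-3″ = 355.9 pc
5 log₁₀(d/10 pc) = 5 log₁₀(355.9) − 5 = 7.756
M = m − 5 log₁₀(d/10) = 14.34 − 7.756 = 6.584

M ≈ 6.58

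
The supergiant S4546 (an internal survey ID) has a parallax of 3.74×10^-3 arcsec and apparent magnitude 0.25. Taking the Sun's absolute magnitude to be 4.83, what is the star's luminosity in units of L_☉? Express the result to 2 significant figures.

L/L_☉ ≈ 49000

d = 1/p = 1/3.74×10^-3″ = 267.4 pc
M = m − 5 log₁₀ d + 5 = 0.25 − 5·2.4271 + 5 = -6.886
M − M_☉ = -6.886 − 4.83 = -11.716
L/L_☉ = 10^(−0.4 × -11.716) = 48560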